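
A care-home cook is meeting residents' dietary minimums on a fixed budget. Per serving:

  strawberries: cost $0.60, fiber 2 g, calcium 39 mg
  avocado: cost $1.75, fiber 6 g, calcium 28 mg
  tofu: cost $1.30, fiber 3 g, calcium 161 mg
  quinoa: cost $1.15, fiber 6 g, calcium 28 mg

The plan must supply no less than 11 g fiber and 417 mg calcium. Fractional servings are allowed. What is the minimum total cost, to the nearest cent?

$3.91

At the optimum either one food covers both requirements or two foods hit both targets exactly; no other combination can be cheaper.
strawberries only: max(11/2, 417/39) = 10.69 servings → $6.42.
avocado only: max(11/6, 417/28) = 14.89 servings → $26.06.
tofu only: max(11/3, 417/161) = 3.667 servings → $4.77.
quinoa only: max(11/6, 417/28) = 14.89 servings → $17.13.
strawberries + avocado: the both-tight solution has a negative serving — not a feasible corner.
strawberries + tofu with both tight: 2.537 servings and 1.976 servings → $4.09.
strawberries + quinoa: the both-tight solution has a negative serving — not a feasible corner.
avocado + tofu with both tight: 0.5896 servings and 2.488 servings → $4.27.
avocado + quinoa (both tight): parallel constraints — no distinct corner.
tofu + quinoa with both tight: 2.488 servings and 0.5896 servings → $3.91.
The minimum over all feasible corners is $3.91.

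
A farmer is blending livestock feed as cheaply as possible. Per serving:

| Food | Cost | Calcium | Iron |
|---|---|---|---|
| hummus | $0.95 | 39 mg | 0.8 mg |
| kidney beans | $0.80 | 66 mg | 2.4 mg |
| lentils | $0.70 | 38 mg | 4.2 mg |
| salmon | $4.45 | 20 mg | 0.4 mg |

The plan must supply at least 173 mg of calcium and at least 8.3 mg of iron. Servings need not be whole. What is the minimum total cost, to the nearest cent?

$2.27

Two binding constraints pin down two serving amounts, so the optimal mix uses at most two foods. The candidates are each food alone (scaled to the tighter of calcium/iron) and each pair with both constraints tight.
hummus only: max(173/39, 8.3/0.8) = 10.38 servings → $9.86.
kidney beans only: max(173/66, 8.3/2.4) = 3.458 servings → $2.77.
lentils only: max(173/38, 8.3/4.2) = 4.553 servings → $3.19.
salmon only: max(173/20, 8.3/0.4) = 20.75 servings → $92.34.
hummus + kidney beans: the both-tight solution has a negative serving — not a feasible corner.
hummus + lentils with both tight: 3.082 servings and 1.389 servings → $3.90.
hummus + salmon with both targets exact would need a negative amount; discard.
kidney beans + lentils with both tight: 2.211 servings and 0.7129 servings → $2.27.
kidney beans + salmon: intersection lies outside the first quadrant.
lentils + salmon with both tight: 1.407 servings and 5.977 servings → $27.58.
The minimum over all feasible corners is $2.27.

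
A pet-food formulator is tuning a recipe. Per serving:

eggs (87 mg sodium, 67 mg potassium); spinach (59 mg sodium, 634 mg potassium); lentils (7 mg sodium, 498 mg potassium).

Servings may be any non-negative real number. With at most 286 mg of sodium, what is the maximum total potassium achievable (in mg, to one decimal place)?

20346.9 mg

Potassium per mg sodium: lentils 71.14, spinach 10.75, eggs 0.7701.
With no serving limits, spend the whole sodium allowance on lentils: 286 mg / 7 mg × 498 mg = 20346.9 mg.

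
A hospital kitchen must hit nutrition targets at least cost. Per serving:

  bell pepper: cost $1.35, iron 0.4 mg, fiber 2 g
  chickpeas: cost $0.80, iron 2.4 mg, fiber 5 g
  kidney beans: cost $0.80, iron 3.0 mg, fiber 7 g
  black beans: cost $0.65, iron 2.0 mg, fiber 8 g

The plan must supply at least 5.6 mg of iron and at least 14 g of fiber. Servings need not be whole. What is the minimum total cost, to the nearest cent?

$1.53

Compare the cost at each extreme point of the feasible region.
bell pepper only: max(5.6/0.4, 14/2) = 14 servings → $18.90.
chickpeas only: max(5.6/2.4, 14/5) = 2.8 servings → $2.24.
kidney beans only: max(5.6/3.0, 14/7) = 2 servings → $1.60.
black beans only: max(5.6/2.0, 14/8) = 2.8 servings → $1.82.
bell pepper + chickpeas with both tight: 2 servings and 2 servings → $4.30.
bell pepper + kidney beans with both tight: 0.875 servings and 1.75 servings → $2.58.
bell pepper + black beans with both targets exact would need a negative amount; discard.
chickpeas + kidney beans: the both-tight solution has a negative serving — not a feasible corner.
chickpeas + black beans with both tight: 1.826 servings and 0.6087 servings → $1.86.
kidney beans + black beans with both tight: 1.68 servings and 0.28 servings → $1.53.
The minimum over all feasible corners is $1.53.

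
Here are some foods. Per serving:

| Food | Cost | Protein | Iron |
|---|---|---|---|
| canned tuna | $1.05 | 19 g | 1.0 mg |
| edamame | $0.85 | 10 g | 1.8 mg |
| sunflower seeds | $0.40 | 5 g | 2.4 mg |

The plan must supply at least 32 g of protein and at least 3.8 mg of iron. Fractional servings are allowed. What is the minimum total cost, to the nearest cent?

$1.89

A basic optimal solution has at most two foods positive. Try each food alone and each pair with both targets met exactly.
canned tuna only: max(32/19, 3.8/1.0) = 3.8 servings → $3.99.
edamame only: max(32/10, 3.8/1.8) = 3.2 servings → $2.72.
sunflower seeds only: max(32/5, 3.8/2.4) = 6.4 servings → $2.56.
canned tuna + edamame with both tight: 0.8099 servings and 1.661 servings → $2.26.
canned tuna + sunflower seeds with both tight: 1.424 servings and 0.9901 servings → $1.89.
edamame + sunflower seeds: intersection lies outside the first quadrant.
So the least-cost plan costs $1.89.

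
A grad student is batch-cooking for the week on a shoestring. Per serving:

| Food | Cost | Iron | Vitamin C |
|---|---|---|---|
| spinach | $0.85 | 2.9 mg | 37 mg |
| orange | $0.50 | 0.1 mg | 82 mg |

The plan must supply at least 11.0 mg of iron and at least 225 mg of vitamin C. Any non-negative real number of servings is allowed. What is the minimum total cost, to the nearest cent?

$3.72

The cheapest plan sits at a corner of the feasible region — with two constraints it uses at most two foods.
spinach only: max(11.0/2.9, 225/37) = 6.081 servings → $5.17.
orange only: max(11.0/0.1, 225/82) = 110 servings → $55.00.
spinach + orange with both tight: 3.757 servings and 1.049 servings → $3.72.
So the least-cost plan costs $3.72.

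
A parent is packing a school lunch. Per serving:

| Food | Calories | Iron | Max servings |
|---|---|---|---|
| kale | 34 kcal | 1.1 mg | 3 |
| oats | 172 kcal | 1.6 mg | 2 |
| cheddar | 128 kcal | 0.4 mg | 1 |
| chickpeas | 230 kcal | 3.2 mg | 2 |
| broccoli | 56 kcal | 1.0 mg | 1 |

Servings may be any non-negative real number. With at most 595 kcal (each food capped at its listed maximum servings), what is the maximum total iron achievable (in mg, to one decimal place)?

Iron per kcal: kale 0.03235, broccoli 0.01786, chickpeas 0.01391, oats 0.009302, cheddar 0.003125.
Take 3 servings of kale: uses 102 kcal, +3.3 mg iron (running total 3.3 mg).
Take 1 serving of broccoli: uses 56 kcal, +1.0 mg iron (running total 4.3 mg).
Take 1.9 servings of chickpeas: uses 437 kcal, +6.1 mg iron (running total 10.4 mg).
Filling greedily by iron-per-kcal is optimal for one linear limit, giving 10.4 mg.

10.4 mg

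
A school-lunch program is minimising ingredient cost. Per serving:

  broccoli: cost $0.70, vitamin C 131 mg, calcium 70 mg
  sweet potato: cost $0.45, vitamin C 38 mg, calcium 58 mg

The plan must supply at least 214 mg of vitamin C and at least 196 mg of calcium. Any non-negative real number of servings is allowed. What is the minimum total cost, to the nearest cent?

$1.68

A basic optimal solution has at most two foods positive. Try each food alone and each pair with both targets met exactly.
broccoli only: max(214/131, 196/70) = 2.8 servings → $1.96.
sweet potato only: max(214/38, 196/58) = 5.632 servings → $2.53.
broccoli + sweet potato with both tight: 1.005 servings and 2.166 servings → $1.68.
So the least-cost plan costs $1.68.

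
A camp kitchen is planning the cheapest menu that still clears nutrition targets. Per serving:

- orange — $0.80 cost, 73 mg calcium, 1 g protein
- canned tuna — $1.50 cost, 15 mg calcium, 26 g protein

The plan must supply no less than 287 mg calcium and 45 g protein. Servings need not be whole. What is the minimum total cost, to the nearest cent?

At the optimum either one food covers both requirements or two foods hit both targets exactly; no other combination can be cheaper.
orange only: max(287/73, 45/1) = 45 servings → $36.00.
canned tuna only: max(287/15, 45/26) = 19.13 servings → $28.70.
orange + canned tuna with both tight: 3.604 servings and 1.592 servings → $5.27.
So the least-cost plan costs $5.27.

$5.27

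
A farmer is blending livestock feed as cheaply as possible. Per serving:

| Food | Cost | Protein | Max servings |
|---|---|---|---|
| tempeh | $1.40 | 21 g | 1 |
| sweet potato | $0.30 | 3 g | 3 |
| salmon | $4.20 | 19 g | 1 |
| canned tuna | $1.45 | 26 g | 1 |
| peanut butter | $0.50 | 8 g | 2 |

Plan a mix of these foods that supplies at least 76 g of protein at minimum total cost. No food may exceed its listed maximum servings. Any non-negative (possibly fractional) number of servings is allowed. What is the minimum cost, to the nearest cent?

Cost per g of protein: canned tuna $0.0558, peanut butter $0.0625, tempeh $0.0667, sweet potato $0.1000, salmon $0.2211.
Take 1 serving of canned tuna: +26.0 g protein for $1.45 (total $1.45, still need 50.0 g).
Take 2 servings of peanut butter: +16.0 g protein for $1.00 (total $2.45, still need 34.0 g).
Take 1 serving of tempeh: +21.0 g protein for $1.40 (total $3.85, still need 13.0 g).
Take 3 servings of sweet potato: +9.0 g protein for $0.90 (total $4.75, still need 4.0 g).
Take 0.2105 servings of salmon: +4.0 g protein for $0.88 (total $5.63, still need 0.0 g).
Filling from the cheapest source first is optimal under one linear minimum: $5.63.

$5.63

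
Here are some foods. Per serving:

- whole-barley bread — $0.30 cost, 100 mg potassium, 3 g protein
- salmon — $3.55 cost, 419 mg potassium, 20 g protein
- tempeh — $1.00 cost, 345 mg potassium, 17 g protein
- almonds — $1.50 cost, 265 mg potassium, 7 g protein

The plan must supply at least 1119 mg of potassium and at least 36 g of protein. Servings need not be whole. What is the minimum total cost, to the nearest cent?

At the optimum either one food covers both requirements or two foods hit both targets exactly; no other combination can be cheaper.
whole-barley bread only: max(1119/100, 36/3) = 12 servings → $3.60.
salmon only: max(1119/419, 36/20) = 2.671 servings → $9.48.
tempeh only: max(1119/345, 36/17) = 3.243 servings → $3.24.
almonds only: max(1119/265, 36/7) = 5.143 servings → $7.71.
whole-barley bread + salmon with both tight: 9.82 servings and 0.3271 servings → $4.11.
whole-barley bread + tempeh with both tight: 9.929 servings and 0.3654 servings → $3.34.
whole-barley bread + almonds with both targets exact would need a negative amount; discard.
salmon + tempeh: intersection lies outside the first quadrant.
salmon + almonds with both tight: 0.7212 servings and 3.082 servings → $7.18.
tempeh + almonds with both tight: 0.8167 servings and 3.159 servings → $5.56.
Cheapest feasible corner: $3.24.

$3.24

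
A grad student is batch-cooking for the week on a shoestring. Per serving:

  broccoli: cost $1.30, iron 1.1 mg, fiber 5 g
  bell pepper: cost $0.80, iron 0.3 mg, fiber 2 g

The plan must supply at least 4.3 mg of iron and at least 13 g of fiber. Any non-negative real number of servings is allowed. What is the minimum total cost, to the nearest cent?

$5.08

Minimising a linear cost over {iron ≥ 4.3, fiber ≥ 13, servings ≥ 0} — the optimum is at a vertex, using one or two foods.
broccoli only: max(4.3/1.1, 13/5) = 3.909 servings → $5.08.
bell pepper only: max(4.3/0.3, 13/2) = 14.33 servings → $11.47.
broccoli + bell pepper: the both-tight solution has a negative serving — not a feasible corner.
The minimum over all feasible corners is $5.08.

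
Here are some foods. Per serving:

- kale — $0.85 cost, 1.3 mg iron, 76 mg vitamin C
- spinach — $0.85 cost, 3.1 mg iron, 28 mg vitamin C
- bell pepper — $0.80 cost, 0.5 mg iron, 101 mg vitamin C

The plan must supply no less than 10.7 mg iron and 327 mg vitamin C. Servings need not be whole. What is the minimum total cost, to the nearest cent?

$4.52

With two linear requirements the optimum uses one or two foods; enumerate the corners.
kale only: max(10.7/1.3, 327/76) = 8.231 servings → $7.00.
spinach only: max(10.7/3.1, 327/28) = 11.68 servings → $9.93.
bell pepper only: max(10.7/0.5, 327/101) = 21.4 servings → $17.12.
kale + spinach with both tight: 3.585 servings and 1.948 servings → $4.70.
kale + bell pepper: the both-tight solution has a negative serving — not a feasible corner.
spinach + bell pepper with both tight: 3.067 servings and 2.387 servings → $4.52.
The minimum over all feasible corners is $4.52.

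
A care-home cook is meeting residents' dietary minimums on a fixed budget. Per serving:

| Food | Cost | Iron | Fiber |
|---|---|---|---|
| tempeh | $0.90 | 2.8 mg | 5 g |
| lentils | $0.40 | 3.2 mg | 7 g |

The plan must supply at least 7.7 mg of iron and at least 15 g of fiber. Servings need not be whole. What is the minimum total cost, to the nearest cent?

This is a tiny linear program; its minimum lies at a vertex of the feasible set. List the vertices and price them.
tempeh only: max(7.7/2.8, 15/5) = 3 servings → $2.70.
lentils only: max(7.7/3.2, 15/7) = 2.406 servings → $0.96.
tempeh + lentils with both tight: 1.639 servings and 0.9722 servings → $1.86.
The minimum over all feasible corners is $0.96.

$0.96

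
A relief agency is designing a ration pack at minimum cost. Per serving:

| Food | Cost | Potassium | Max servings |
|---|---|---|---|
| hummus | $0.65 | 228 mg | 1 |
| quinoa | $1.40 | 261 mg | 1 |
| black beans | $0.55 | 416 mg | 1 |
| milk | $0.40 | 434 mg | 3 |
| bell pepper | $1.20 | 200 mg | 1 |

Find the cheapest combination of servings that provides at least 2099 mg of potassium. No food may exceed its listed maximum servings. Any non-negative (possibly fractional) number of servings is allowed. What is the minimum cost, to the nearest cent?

$3.22

Cost per mg of potassium: milk $0.0009, black beans $0.0013, hummus $0.0029, quinoa $0.0054, bell pepper $0.0060.
Take 3 servings of milk: +1302.0 mg potassium for $1.20 (total $1.20, still need 797.0 mg).
Take 1 serving of black beans: +416.0 mg potassium for $0.55 (total $1.75, still need 381.0 mg).
Take 1 serving of hummus: +228.0 mg potassium for $0.65 (total $2.40, still need 153.0 mg).
Take 0.5862 servings of quinoa: +153.0 mg potassium for $0.82 (total $3.22, still need 0.0 mg).
Filling from the cheapest source first is optimal under one linear minimum: $3.22.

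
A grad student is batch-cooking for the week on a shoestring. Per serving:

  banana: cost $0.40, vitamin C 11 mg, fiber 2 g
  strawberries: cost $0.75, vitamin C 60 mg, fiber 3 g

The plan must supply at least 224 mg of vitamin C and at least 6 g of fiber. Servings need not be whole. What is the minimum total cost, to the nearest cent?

$2.80

A basic optimal solution has at most two foods positive. Try each food alone and each pair with both targets met exactly.
banana only: max(224/11, 6/2) = 20.36 servings → $8.15.
strawberries only: max(224/60, 6/3) = 3.733 servings → $2.80.
banana + strawberries: the both-tight solution has a negative serving — not a feasible corner.
The minimum over all feasible corners is $2.80.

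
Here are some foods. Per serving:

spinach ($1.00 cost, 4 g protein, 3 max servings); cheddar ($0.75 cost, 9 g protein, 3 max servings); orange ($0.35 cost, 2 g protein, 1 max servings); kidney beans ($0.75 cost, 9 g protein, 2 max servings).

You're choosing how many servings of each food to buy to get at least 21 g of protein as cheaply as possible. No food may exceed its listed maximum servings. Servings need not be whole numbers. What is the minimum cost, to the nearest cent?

$1.75

Cost per g of protein: cheddar $0.0833, kidney beans $0.0833, orange $0.1750, spinach $0.2500.
Take 2.333 servings of cheddar: +21.0 g protein for $1.75 (total $1.75, still need 0.0 g).
Greedy by cheapest-per-g is optimal for a single linear constraint, so the minimum cost is $1.75.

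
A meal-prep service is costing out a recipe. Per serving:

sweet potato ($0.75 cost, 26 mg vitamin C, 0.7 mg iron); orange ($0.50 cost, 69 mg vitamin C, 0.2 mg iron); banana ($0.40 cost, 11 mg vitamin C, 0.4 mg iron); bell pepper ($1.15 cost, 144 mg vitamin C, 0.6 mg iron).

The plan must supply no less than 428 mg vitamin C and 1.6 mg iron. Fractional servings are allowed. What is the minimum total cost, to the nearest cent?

sweet potato only: max(428/26, 1.6/0.7) = 16.46 servings → $12.35.
orange only: max(428/69, 1.6/0.2) = 8 servings → $4.00.
banana only: max(428/11, 1.6/0.4) = 38.91 servings → $15.56.
bell pepper only: max(428/144, 1.6/0.6) = 2.972 servings → $3.42.
sweet potato + orange with both tight: 0.5754 servings and 5.986 servings → $3.42.
sweet potato + banana: the both-tight solution has a negative serving — not a feasible corner.
sweet potato + bell pepper: the both-tight solution has a negative serving — not a feasible corner.
orange + banana with both tight: 6.047 servings and 0.9764 servings → $3.41.
orange + bell pepper with both tight: 2.095 servings and 1.968 servings → $3.31.
banana + bell pepper with both targets exact would need a negative amount; discard.
So the least-cost plan costs $3.31.

$3.31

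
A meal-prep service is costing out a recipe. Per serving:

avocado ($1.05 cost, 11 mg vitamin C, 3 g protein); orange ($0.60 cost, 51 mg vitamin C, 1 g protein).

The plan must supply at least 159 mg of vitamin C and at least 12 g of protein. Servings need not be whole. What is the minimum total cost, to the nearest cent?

$4.81

avocado only: max(159/11, 12/3) = 14.45 servings → $15.18.
orange only: max(159/51, 12/1) = 12 servings → $7.20.
avocado + orange with both tight: 3.19 servings and 2.43 servings → $4.81.
Cheapest feasible corner: $4.81.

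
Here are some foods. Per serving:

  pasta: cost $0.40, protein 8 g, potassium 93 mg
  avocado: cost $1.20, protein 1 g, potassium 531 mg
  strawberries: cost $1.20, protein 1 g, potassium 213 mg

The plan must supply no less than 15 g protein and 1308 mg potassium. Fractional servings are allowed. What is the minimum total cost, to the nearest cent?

$3.26

Two binding constraints pin down two serving amounts, so the optimal mix uses at most two foods. The candidates are each food alone (scaled to the tighter of protein/potassium) and each pair with both constraints tight.
pasta only: max(15/8, 1308/93) = 14.06 servings → $5.63.
avocado only: max(15/1, 1308/531) = 15 servings → $18.00.
strawberries only: max(15/1, 1308/213) = 15 servings → $18.00.
pasta + avocado with both tight: 1.602 servings and 2.183 servings → $3.26.
pasta + strawberries with both tight: 1.171 servings and 5.629 servings → $7.22.
avocado + strawberries: intersection lies outside the first quadrant.
Cheapest feasible corner: $3.26.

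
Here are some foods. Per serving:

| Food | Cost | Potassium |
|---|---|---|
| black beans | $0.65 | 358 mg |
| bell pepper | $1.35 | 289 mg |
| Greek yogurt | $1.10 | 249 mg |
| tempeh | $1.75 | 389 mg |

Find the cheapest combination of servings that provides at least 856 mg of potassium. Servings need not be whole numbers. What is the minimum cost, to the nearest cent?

Cost per mg of potassium: black beans $0.0018, Greek yogurt $0.0044, tempeh $0.0045, bell pepper $0.0047.
With no serving limits, use only black beans: 856 mg / 358 mg = 2.391 servings × $0.65 = $1.55.

$1.55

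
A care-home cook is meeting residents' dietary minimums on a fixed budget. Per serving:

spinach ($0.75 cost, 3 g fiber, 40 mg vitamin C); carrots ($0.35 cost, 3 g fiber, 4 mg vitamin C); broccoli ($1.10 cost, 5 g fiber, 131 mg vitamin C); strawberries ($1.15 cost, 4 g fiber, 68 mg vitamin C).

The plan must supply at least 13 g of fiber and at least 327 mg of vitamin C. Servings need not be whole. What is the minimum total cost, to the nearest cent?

$2.80

Minimising a linear cost over {fiber ≥ 13, vitamin C ≥ 327, servings ≥ 0} — the optimum is at a vertex, using one or two foods.
spinach only: max(13/3, 327/40) = 8.175 servings → $6.13.
carrots only: max(13/3, 327/4) = 81.75 servings → $28.61.
broccoli only: max(13/5, 327/131) = 2.6 servings → $2.86.
strawberries only: max(13/4, 327/68) = 4.809 servings → $5.53.
spinach + carrots with both targets exact would need a negative amount; discard.
spinach + broccoli with both tight: 0.3523 servings and 2.389 servings → $2.89.
spinach + strawberries with both targets exact would need a negative amount; discard.
carrots + broccoli with both tight: 0.1823 servings and 2.491 servings → $2.80.
carrots + strawberries with both targets exact would need a negative amount; discard.
broccoli + strawberries with both tight: 2.304 servings and 0.3696 servings → $2.96.
So the least-cost plan costs $2.80.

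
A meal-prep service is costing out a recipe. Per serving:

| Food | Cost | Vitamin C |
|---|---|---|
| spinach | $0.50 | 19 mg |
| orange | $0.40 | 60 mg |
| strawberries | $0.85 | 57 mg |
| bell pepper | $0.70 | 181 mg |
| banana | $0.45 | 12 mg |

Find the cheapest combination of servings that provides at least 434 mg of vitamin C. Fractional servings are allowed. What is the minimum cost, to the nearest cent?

Cost per mg of vitamin C: bell pepper $0.0039, orange $0.0067, strawberries $0.0149, spinach $0.0263, banana $0.0375.
With no serving limits, use only bell pepper: 434 mg / 181 mg = 2.398 servings × $0.70 = $1.68.

$1.68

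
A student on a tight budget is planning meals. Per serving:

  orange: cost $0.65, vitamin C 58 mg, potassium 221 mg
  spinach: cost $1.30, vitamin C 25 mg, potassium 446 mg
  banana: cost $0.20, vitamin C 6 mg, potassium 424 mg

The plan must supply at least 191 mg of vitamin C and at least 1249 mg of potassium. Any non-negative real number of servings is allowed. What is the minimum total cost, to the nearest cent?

$2.31

orange only: max(191/58, 1249/221) = 5.652 servings → $3.67.
spinach only: max(191/25, 1249/446) = 7.64 servings → $9.93.
banana only: max(191/6, 1249/424) = 31.83 servings → $6.37.
orange + spinach with both tight: 2.653 servings and 1.486 servings → $3.66.
orange + banana with both tight: 3.159 servings and 1.299 servings → $2.31.
spinach + banana with both targets exact would need a negative amount; discard.
So the least-cost plan costs $2.31.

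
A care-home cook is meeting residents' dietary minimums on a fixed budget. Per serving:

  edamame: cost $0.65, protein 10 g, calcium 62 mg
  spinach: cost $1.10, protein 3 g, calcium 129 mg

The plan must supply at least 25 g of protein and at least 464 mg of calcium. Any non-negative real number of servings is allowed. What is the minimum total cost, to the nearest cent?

$4.16

A basic optimal solution has at most two foods positive. Try each food alone and each pair with both targets met exactly.
edamame only: max(25/10, 464/62) = 7.484 servings → $4.86.
spinach only: max(25/3, 464/129) = 8.333 servings → $9.17.
edamame + spinach with both tight: 1.66 servings and 2.799 servings → $4.16.
The minimum over all feasible corners is $4.16.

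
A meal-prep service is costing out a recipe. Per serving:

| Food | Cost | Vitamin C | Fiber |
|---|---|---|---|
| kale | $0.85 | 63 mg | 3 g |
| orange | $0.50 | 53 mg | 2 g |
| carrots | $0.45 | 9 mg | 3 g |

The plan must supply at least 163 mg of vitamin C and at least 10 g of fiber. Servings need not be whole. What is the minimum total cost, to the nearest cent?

$2.07

With two linear requirements the optimum uses one or two foods; enumerate the corners.
kale only: max(163/63, 10/3) = 3.333 servings → $2.83.
orange only: max(163/53, 10/2) = 5 servings → $2.50.
carrots only: max(163/9, 10/3) = 18.11 servings → $8.15.
kale + orange with both targets exact would need a negative amount; discard.
kale + carrots with both tight: 2.463 servings and 0.8704 servings → $2.49.
orange + carrots with both tight: 2.83 servings and 1.447 servings → $2.07.
The minimum over all feasible corners is $2.07.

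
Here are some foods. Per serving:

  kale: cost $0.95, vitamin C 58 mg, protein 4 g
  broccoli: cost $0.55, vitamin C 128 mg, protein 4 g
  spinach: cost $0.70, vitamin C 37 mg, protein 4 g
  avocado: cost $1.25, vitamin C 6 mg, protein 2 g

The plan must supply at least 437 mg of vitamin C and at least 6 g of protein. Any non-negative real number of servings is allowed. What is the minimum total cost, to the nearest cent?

Two binding constraints pin down two serving amounts, so the optimal mix uses at most two foods. The candidates are each food alone (scaled to the tighter of vitamin C/protein) and each pair with both constraints tight.
kale only: max(437/58, 6/4) = 7.534 servings → $7.16.
broccoli only: max(437/128, 6/4) = 3.414 servings → $1.88.
spinach only: max(437/37, 6/4) = 11.81 servings → $8.27.
avocado only: max(437/6, 6/2) = 72.83 servings → $91.04.
kale + broccoli with both targets exact would need a negative amount; discard.
kale + spinach with both targets exact would need a negative amount; discard.
kale + avocado with both targets exact would need a negative amount; discard.
broccoli + spinach with both targets exact would need a negative amount; discard.
broccoli + avocado: the both-tight solution has a negative serving — not a feasible corner.
spinach + avocado: the both-tight solution has a negative serving — not a feasible corner.
Cheapest feasible corner: $1.88.

$1.88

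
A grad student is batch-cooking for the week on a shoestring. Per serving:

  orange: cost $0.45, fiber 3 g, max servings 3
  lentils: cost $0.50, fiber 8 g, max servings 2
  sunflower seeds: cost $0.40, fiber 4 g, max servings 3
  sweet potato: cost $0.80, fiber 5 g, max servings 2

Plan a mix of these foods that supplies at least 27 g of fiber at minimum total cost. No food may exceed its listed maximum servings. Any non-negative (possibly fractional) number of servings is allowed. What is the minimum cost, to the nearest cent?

$2.10

Cost per g of fiber: lentils $0.0625, sunflower seeds $0.1000, orange $0.1500, sweet potato $0.1600.
Take 2 servings of lentils: +16.0 g fiber for $1.00 (total $1.00, still need 11.0 g).
Take 2.75 servings of sunflower seeds: +11.0 g fiber for $1.10 (total $2.10, still need 0.0 g).
Greedy by cheapest-per-g is optimal for a single linear constraint, so the minimum cost is $2.10.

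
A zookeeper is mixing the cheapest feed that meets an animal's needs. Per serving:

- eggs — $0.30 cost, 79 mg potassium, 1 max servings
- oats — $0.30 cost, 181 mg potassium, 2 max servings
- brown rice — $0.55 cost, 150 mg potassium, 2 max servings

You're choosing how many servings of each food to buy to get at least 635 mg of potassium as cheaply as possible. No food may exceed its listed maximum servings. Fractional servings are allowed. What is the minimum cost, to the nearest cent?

Cost per mg of potassium: oats $0.0017, brown rice $0.0037, eggs $0.0038.
Take 2 servings of oats: +362.0 mg potassium for $0.60 (total $0.60, still need 273.0 mg).
Take 1.82 servings of brown rice: +273.0 mg potassium for $1.00 (total $1.60, still need 0.0 mg).
Filling from the cheapest source first is optimal under one linear minimum: $1.60.

$1.60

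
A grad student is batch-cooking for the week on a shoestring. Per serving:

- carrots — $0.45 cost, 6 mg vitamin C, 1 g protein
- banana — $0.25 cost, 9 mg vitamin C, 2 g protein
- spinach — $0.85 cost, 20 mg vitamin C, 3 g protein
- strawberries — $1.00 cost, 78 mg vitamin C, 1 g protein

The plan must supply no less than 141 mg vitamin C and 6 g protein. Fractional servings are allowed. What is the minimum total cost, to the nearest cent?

Minimising a linear cost over {vitamin C ≥ 141, protein ≥ 6, servings ≥ 0} — the optimum is at a vertex, using one or two foods.
carrots only: max(141/6, 6/1) = 23.5 servings → $10.57.
banana only: max(141/9, 6/2) = 15.67 servings → $3.92.
spinach only: max(141/20, 6/3) = 7.05 servings → $5.99.
strawberries only: max(141/78, 6/1) = 6 servings → $6.00.
carrots + banana: the both-tight solution has a negative serving — not a feasible corner.
carrots + spinach: the both-tight solution has a negative serving — not a feasible corner.
carrots + strawberries with both tight: 4.542 servings and 1.458 servings → $3.50.
banana + spinach with both targets exact would need a negative amount; discard.
banana + strawberries with both tight: 2.224 servings and 1.551 servings → $2.11.
spinach + strawberries with both tight: 1.528 servings and 1.416 servings → $2.71.
So the least-cost plan costs $2.11.

$2.11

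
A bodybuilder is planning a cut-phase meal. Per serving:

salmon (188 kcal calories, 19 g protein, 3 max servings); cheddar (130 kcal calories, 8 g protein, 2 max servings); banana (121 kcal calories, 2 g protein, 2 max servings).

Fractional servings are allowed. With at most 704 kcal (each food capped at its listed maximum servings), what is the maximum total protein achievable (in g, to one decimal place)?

Protein per kcal: salmon 0.1011, cheddar 0.06154, banana 0.01653.
Take 3 servings of salmon: uses 564 kcal, +57.0 g protein (running total 57.0 g).
Take 1.077 servings of cheddar: uses 140 kcal, +8.6 g protein (running total 65.6 g).
Greedy by best ratio exhausts the calories allowance optimally: 65.6 g.

65.6 g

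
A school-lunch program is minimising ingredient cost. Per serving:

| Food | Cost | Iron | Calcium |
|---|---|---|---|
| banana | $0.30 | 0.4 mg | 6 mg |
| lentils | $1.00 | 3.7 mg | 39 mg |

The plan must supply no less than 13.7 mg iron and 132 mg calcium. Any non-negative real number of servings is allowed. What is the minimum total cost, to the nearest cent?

$3.70

Compare the cost at each extreme point of the feasible region.
banana only: max(13.7/0.4, 132/6) = 34.25 servings → $10.28.
lentils only: max(13.7/3.7, 132/39) = 3.703 servings → $3.70.
banana + lentils: the both-tight solution has a negative serving — not a feasible corner.
So the least-cost plan costs $3.70.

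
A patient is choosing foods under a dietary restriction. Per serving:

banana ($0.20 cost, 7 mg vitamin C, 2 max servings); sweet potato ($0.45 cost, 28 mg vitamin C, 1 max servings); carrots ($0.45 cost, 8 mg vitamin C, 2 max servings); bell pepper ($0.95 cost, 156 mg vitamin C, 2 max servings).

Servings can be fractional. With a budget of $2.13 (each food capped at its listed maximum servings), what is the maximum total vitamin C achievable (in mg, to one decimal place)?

326.3 mg

Vitamin C per dollar: bell pepper 164.2, sweet potato 62.22, banana 35, carrots 17.78.
Take 2 servings of bell pepper: spends $1.90, +312.0 mg vitamin C (running total 312.0 mg).
Take 0.5111 servings of sweet potato: spends $0.23, +14.3 mg vitamin C (running total 326.3 mg).
Greedy by best ratio exhausts the cost allowance optimally: 326.3 mg.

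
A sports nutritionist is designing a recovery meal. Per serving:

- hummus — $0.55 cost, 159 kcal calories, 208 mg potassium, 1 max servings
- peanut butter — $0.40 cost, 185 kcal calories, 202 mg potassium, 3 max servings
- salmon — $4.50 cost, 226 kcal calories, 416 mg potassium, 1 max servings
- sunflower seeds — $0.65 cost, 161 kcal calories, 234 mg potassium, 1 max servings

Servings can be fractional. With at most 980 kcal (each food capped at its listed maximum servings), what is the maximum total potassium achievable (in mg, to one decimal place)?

Potassium per kcal: salmon 1.841, sunflower seeds 1.453, hummus 1.308, peanut butter 1.092.
Take 1 serving of salmon: uses 226 kcal, +416.0 mg potassium (running total 416.0 mg).
Take 1 serving of sunflower seeds: uses 161 kcal, +234.0 mg potassium (running total 650.0 mg).
Take 1 serving of hummus: uses 159 kcal, +208.0 mg potassium (running total 858.0 mg).
Take 2.346 servings of peanut butter: uses 434 kcal, +473.9 mg potassium (running total 1331.9 mg).
Filling greedily by potassium-per-kcal is optimal for one linear limit, giving 1331.9 mg.

1331.9 mg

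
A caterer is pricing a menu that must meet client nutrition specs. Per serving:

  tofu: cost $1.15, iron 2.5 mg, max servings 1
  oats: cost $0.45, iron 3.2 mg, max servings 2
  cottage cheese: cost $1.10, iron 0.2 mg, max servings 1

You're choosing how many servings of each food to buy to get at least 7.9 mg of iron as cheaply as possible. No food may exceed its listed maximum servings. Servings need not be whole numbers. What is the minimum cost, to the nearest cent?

$1.59

Cost per mg of iron: oats $0.1406, tofu $0.4600, cottage cheese $5.5000.
Take 2 servings of oats: +6.4 mg iron for $0.90 (total $0.90, still need 1.5 mg).
Take 0.6 servings of tofu: +1.5 mg iron for $0.69 (total $1.59, still need 0.0 mg).
Filling from the cheapest source first is optimal under one linear minimum: $1.59.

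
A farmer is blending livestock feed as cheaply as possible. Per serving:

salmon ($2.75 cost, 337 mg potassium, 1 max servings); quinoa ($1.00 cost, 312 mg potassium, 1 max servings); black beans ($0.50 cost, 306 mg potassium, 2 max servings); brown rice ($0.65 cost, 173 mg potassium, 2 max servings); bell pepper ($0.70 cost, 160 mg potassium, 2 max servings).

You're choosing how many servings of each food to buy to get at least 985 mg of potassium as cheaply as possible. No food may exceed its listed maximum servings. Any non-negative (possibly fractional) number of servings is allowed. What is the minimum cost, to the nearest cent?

$2.23

Cost per mg of potassium: black beans $0.0016, quinoa $0.0032, brown rice $0.0038, bell pepper $0.0044, salmon $0.0082.
Take 2 servings of black beans: +612.0 mg potassium for $1.00 (total $1.00, still need 373.0 mg).
Take 1 serving of quinoa: +312.0 mg potassium for $1.00 (total $2.00, still need 61.0 mg).
Take 0.3526 servings of brown rice: +61.0 mg potassium for $0.23 (total $2.23, still need 0.0 mg).
Filling from the cheapest source first is optimal under one linear minimum: $2.23.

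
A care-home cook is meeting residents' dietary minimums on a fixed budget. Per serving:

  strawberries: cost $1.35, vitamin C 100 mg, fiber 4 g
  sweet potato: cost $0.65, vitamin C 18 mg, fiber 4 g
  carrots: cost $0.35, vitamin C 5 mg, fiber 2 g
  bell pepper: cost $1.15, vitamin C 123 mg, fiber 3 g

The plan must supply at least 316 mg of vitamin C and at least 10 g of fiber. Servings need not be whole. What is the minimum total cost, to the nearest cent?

$3.26

strawberries only: max(316/100, 10/4) = 3.16 servings → $4.27.
sweet potato only: max(316/18, 10/4) = 17.56 servings → $11.41.
carrots only: max(316/5, 10/2) = 63.2 servings → $22.12.
bell pepper only: max(316/123, 10/3) = 3.333 servings → $3.83.
strawberries + sweet potato: intersection lies outside the first quadrant.
strawberries + carrots: intersection lies outside the first quadrant.
strawberries + bell pepper with both tight: 1.469 servings and 1.375 servings → $3.56.
sweet potato + carrots: the both-tight solution has a negative serving — not a feasible corner.
sweet potato + bell pepper with both tight: 0.6438 servings and 2.475 servings → $3.26.
carrots + bell pepper with both tight: 1.221 servings and 2.519 servings → $3.32.
Cheapest feasible corner: $3.26.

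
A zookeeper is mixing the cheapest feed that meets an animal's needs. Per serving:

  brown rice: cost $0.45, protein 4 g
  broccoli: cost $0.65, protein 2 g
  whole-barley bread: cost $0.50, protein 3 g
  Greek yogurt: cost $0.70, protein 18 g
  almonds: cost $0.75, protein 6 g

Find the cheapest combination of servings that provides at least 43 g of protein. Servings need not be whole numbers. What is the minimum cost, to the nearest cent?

Cost per g of protein: Greek yogurt $0.0389, brown rice $0.1125, almonds $0.1250, whole-barley bread $0.1667, broccoli $0.3250.
With no serving limits, use only Greek yogurt: 43 g / 18 g = 2.389 servings × $0.70 = $1.67.

$1.67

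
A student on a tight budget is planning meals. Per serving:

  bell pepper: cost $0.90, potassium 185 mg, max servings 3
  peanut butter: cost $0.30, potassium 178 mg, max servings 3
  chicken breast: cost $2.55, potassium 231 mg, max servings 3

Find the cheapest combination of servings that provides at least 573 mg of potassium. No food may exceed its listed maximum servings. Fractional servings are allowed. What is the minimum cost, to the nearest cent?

$1.09

Cost per mg of potassium: peanut butter $0.0017, bell pepper $0.0049, chicken breast $0.0110.
Take 3 servings of peanut butter: +534.0 mg potassium for $0.90 (total $0.90, still need 39.0 mg).
Take 0.2108 servings of bell pepper: +39.0 mg potassium for $0.19 (total $1.09, still need 0.0 mg).
Greedy by cheapest-per-mg is optimal for a single linear constraint, so the minimum cost is $1.09.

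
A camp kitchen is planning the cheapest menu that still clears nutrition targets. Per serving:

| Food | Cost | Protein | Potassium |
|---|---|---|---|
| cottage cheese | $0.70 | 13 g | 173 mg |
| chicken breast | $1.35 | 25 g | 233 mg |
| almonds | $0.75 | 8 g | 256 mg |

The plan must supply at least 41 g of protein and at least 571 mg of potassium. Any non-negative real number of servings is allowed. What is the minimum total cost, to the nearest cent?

For a min-cost LP with two ≥-constraints, a basic feasible solution has at most two positive variables.
cottage cheese only: max(41/13, 571/173) = 3.301 servings → $2.31.
chicken breast only: max(41/25, 571/233) = 2.451 servings → $3.31.
almonds only: max(41/8, 571/256) = 5.125 servings → $3.84.
cottage cheese + chicken breast: the both-tight solution has a negative serving — not a feasible corner.
cottage cheese + almonds with both tight: 3.049 servings and 0.1698 servings → $2.26.
chicken breast + almonds with both tight: 1.307 servings and 1.041 servings → $2.55.
The minimum over all feasible corners is $2.26.

$2.26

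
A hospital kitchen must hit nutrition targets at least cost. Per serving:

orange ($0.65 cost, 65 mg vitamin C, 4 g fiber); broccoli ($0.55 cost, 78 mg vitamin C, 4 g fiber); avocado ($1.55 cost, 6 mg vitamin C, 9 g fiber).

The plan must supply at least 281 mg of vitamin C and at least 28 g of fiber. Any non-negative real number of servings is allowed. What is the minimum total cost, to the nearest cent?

$3.85

For a min-cost LP with two ≥-constraints, a basic feasible solution has at most two positive variables.
orange only: max(281/65, 28/4) = 7 servings → $4.55.
broccoli only: max(281/78, 28/4) = 7 servings → $3.85.
avocado only: max(281/6, 28/9) = 46.83 servings → $72.59.
orange + broccoli: the both-tight solution has a negative serving — not a feasible corner.
orange + avocado with both tight: 4.209 servings and 1.241 servings → $4.66.
broccoli + avocado with both tight: 3.482 servings and 1.563 servings → $4.34.
The minimum over all feasible corners is $3.85.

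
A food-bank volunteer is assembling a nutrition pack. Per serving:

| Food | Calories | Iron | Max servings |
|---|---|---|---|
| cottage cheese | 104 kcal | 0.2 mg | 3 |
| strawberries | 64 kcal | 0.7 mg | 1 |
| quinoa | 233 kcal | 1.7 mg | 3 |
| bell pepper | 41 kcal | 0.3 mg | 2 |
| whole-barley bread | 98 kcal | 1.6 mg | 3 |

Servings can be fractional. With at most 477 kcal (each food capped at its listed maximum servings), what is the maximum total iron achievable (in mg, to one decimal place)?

6.4 mg

Iron per kcal: whole-barley bread 0.01633, strawberries 0.01094, bell pepper 0.007317, quinoa 0.007296, cottage cheese 0.001923.
Take 3 servings of whole-barley bread: uses 294 kcal, +4.8 mg iron (running total 4.8 mg).
Take 1 serving of strawberries: uses 64 kcal, +0.7 mg iron (running total 5.5 mg).
Take 2 servings of bell pepper: uses 82 kcal, +0.6 mg iron (running total 6.1 mg).
Take 0.1588 servings of quinoa: uses 37 kcal, +0.3 mg iron (running total 6.4 mg).
Filling greedily by iron-per-kcal is optimal for one linear limit, giving 6.4 mg.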